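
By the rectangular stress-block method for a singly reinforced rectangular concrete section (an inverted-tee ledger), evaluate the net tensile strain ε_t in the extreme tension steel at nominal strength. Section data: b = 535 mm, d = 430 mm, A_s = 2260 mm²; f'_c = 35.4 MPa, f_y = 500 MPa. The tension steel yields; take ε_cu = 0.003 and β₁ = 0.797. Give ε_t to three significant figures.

a = A_s f_y/(0.85 f'_c b) = 70.19 mm.
β₁ = 0.797, so c = a/β₁ = 70.19/0.797 = 88.07 mm.
From the linear strain diagram with ε_cu = 0.003: ε_t = 0.003 (d − c)/c = 0.003 × (430 − 88.07)/88.07 = 0.0116.
Since ε_t ≥ 0.005, the section is tension-controlled.

ε_t ≈ 0.0116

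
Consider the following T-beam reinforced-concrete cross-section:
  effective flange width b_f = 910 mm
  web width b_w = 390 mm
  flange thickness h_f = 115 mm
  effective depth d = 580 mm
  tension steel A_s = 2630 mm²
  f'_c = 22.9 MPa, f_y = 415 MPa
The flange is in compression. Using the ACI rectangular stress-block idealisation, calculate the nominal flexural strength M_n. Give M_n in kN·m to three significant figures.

M_n ≈ 599 kN·m

Tension: T = A_s f_y = 2630 × 415 = 1091450 N.
Try a within the flange: a = T/(0.85 f'_c b_f) = 1091450/(0.85 × 22.9 × 910) = 61.62 mm.
Since a = 61.62 ≤ h_f = 115 mm, the stress block lies entirely in the flange; analyse as a rectangular beam of width b_f.
M_n = T(d − a/2) = 1091450 × (580 − 30.81) = 599.41 × 10⁶ N·mm.
M_n = 599.41 kN·m.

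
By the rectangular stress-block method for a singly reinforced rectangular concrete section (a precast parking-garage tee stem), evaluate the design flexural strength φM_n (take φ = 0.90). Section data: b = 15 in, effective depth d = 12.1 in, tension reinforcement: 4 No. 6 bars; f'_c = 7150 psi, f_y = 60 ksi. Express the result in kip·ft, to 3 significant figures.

φM_n ≈ 91.2 kip·ft

A_s = 4 × 0.44 = 1.76 in².
T = A_s f_y = 1.76 × 60 = 105.6 kips.
a = T/(0.85 f'_c b) = 105.6/(0.85 × 7.15 × 15) = 1.158 in.
M_n = T(d − a/2) = 105.6 × (12.1 − 0.579) = 1216.6 kip·in = 1216.6/12 = 101.38 kip·ft.
φM_n = 0.90 × 101.38 = 91.24 kip·ft.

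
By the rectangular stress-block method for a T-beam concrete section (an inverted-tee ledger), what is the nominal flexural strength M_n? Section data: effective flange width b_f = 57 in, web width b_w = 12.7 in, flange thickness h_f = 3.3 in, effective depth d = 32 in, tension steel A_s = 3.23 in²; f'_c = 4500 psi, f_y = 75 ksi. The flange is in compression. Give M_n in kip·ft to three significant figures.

M_n ≈ 635 kip·ft

Tension: T = A_s f_y = 3.23 × 75 = 242.25 kips.
Try a within the flange: a = T/(0.85 f'_c b_f) = 242.25/(0.85 × 4.5 × 57) = 1.111 in.
Since a = 1.111 ≤ h_f = 3.3 in, the stress block lies entirely in the flange; analyse as a rectangular beam of width b_f.
M_n = T(d − a/2) = 242.25 × (32 − 0.5555) = 7617.4 kip·in.
M_n = 7617.4/12 = 634.78 kip·ft.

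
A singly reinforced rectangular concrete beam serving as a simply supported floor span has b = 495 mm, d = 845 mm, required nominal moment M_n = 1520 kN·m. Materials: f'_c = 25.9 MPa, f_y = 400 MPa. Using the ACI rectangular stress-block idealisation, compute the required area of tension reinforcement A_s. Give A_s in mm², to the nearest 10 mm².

With M_n = 0.85 f'_c a b (d − a/2), solve the quadratic for a:
a = d − √(d² − 2M_n/(0.85 f'_c b)) = 845 − √(845² − 2 × 1520×10⁶/(0.85 × 25.9 × 495)) = 185.41 mm.
A_s = 0.85 f'_c a b / f_y = 0.85 × 25.9 × 185.41 × 495 / 400 = 5051.2 mm².

A_s ≈ 5050 mm²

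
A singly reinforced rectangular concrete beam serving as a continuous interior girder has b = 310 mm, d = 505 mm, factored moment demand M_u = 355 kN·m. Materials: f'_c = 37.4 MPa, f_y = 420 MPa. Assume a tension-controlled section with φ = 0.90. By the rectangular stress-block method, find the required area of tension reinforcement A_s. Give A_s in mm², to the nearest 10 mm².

A_s ≈ 2030 mm²

M_n = M_u/φ = 355/0.90 = 394.444 kN·m.
With M_n = 0.85 f'_c a b (d − a/2), solve the quadratic for a:
a = d − √(d² − 2M_n/(0.85 f'_c b)) = 505 − √(505² − 2 × 394.444×10⁶/(0.85 × 37.4 × 310)) = 86.70 mm.
A_s = 0.85 f'_c a b / f_y = 0.85 × 37.4 × 86.70 × 310 / 420 = 2034.3 mm².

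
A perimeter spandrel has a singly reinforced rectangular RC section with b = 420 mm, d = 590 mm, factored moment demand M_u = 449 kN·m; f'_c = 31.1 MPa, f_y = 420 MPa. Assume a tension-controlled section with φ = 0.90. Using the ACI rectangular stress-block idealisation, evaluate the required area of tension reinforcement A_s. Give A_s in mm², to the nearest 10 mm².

A_s ≈ 2160 mm²

M_n = M_u/φ = 449/0.90 = 498.889 kN·m.
With M_n = 0.85 f'_c a b (d − a/2), solve the quadratic for a:
a = d − √(d² − 2M_n/(0.85 f'_c b)) = 590 − √(590² − 2 × 498.889×10⁶/(0.85 × 31.1 × 420)) = 81.83 mm.
A_s = 0.85 f'_c a b / f_y = 0.85 × 31.1 × 81.83 × 420 / 420 = 2163.2 mm².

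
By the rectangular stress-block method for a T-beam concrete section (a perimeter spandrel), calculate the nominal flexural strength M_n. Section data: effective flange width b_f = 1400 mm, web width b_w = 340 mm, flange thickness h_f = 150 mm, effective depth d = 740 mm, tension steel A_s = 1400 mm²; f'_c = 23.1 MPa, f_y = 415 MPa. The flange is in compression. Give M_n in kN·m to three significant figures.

M_n ≈ 424 kN·m

Tension: T = A_s f_y = 1400 × 415 = 581000 N.
Try a within the flange: a = T/(0.85 f'_c b_f) = 581000/(0.85 × 23.1 × 1400) = 21.14 mm.
Since a = 21.14 ≤ h_f = 150 mm, the stress block lies entirely in the flange; analyse as a rectangular beam of width b_f.
M_n = T(d − a/2) = 581000 × (740 − 10.57) = 423.80 × 10⁶ N·mm.
M_n = 423.80 kN·m.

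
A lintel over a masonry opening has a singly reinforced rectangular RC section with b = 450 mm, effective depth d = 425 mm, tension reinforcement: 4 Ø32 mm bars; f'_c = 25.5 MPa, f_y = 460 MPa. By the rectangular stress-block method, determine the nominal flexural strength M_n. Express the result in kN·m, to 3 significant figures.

M_n ≈ 517 kN·m

A_s = 4 × 804 = 3216 mm².
T = A_s f_y = 3216 × 460 = 1479360 N = 1479.36 kN.
From C = T: a = T/(0.85 f'_c b) = 1479360/(0.85 × 25.5 × 450) = 151.67 mm.
M_n = T(d − a/2) = 1479.36 kN × (425 − 75.835) mm = 516.54 kN·m.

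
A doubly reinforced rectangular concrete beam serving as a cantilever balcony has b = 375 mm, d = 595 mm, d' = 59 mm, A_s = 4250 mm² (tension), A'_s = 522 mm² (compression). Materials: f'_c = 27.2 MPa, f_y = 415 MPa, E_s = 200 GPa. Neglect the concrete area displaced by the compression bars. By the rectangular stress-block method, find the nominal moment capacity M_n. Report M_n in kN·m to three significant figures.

M_n ≈ 899 kN·m

Assume both tension and compression steel yield.
Net tension couple steel: A_s − A'_s = 3728 mm².
a = (A_s − A'_s) f_y / (0.85 f'_c b) = 1547120/(0.85 × 27.2 × 375) = 178.45 mm.
c = a/β₁ = 178.45/0.85 = 209.94 mm; ε'_s = 0.003(c − d')/c = 0.0022 ≥ f_y/E_s = 0.0021, so compression steel does yield.
M_n = (A_s − A'_s) f_y (d − a/2) + A'_s f_y (d − d') = [1547120 × (595 − 89.225) + 216630 × (595 − 59)] × 10⁻⁶ = 782.49 + 116.11 = 898.60 kN·m.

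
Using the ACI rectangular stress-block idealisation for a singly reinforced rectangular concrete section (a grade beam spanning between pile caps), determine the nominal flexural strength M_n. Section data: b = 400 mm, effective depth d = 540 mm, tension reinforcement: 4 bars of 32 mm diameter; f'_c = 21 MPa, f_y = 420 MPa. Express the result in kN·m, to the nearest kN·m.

A_s = 4 × 804 = 3216 mm².
T = A_s f_y = 3216 × 420 = 1350720 N = 1350.72 kN.
From C = T: a = T/(0.85 f'_c b) = 1350720/(0.85 × 21 × 400) = 189.18 mm.
M_n = T(d − a/2) = 1350.72 kN × (540 − 94.59) mm = 601.62 kN·m.

M_n ≈ 602 kN·m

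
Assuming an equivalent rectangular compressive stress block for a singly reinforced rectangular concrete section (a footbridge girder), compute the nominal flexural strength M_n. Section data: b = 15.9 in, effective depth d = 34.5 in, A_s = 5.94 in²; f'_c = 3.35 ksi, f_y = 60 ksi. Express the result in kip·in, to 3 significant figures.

M_n ≈ 10900 kip·in

T = A_s f_y = 5.94 × 60 = 356.4 kips.
a = T/(0.85 f'_c b) = 356.4/(0.85 × 3.35 × 15.9) = 7.872 in.
M_n = T(d − a/2) = 356.4 × (34.5 − 3.936) = 10893.0 kip·in.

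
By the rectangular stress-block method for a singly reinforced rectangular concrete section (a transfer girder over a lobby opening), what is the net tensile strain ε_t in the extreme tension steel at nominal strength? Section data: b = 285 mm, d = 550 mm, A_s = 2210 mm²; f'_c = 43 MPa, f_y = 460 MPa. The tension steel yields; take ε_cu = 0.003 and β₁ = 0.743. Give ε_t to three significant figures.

a = A_s f_y/(0.85 f'_c b) = 97.59 mm.
β₁ = 0.743, so c = a/β₁ = 97.59/0.743 = 131.35 mm.
From the linear strain diagram with ε_cu = 0.003: ε_t = 0.003 (d − c)/c = 0.003 × (550 − 131.35)/131.35 = 0.00956.
Since ε_t ≥ 0.005, the section is tension-controlled.

ε_t ≈ 0.00956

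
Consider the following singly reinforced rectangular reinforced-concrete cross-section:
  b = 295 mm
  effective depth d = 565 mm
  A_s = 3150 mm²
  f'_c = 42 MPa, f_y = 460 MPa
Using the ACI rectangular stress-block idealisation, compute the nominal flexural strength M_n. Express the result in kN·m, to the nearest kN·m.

T = A_s f_y = 3150 × 460 = 1449000 N = 1449 kN.
From C = T: a = T/(0.85 f'_c b) = 1449000/(0.85 × 42 × 295) = 137.59 mm.
M_n = T(d − a/2) = 1449 kN × (565 − 68.795) mm = 719.00 kN·m.

M_n ≈ 719 kN·m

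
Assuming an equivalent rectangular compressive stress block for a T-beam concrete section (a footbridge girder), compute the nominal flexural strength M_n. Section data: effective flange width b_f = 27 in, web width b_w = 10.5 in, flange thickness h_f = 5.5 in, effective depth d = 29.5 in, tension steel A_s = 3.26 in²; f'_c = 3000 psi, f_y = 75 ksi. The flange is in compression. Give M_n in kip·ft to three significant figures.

Tension: T = A_s f_y = 3.26 × 75 = 244.5 kips.
Try a within the flange: a = T/(0.85 f'_c b_f) = 244.5/(0.85 × 3 × 27) = 3.551 in.
Since a = 3.551 ≤ h_f = 5.5 in, the stress block lies entirely in the flange; analyse as a rectangular beam of width b_f.
M_n = T(d − a/2) = 244.5 × (29.5 − 1.7755) = 6778.6 kip·in.
M_n = 6778.6/12 = 564.88 kip·ft.

M_n ≈ 565 kip·ft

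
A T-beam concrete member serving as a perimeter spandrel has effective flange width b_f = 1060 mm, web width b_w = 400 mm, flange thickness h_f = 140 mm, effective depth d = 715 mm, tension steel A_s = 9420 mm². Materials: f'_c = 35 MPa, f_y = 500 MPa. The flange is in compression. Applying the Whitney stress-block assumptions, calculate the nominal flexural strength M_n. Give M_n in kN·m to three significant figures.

Tension: T = A_s f_y = 9420 × 500 = 4710000 N.
Try a within the flange: a = T/(0.85 f'_c b_f) = 4710000/(0.85 × 35 × 1060) = 149.36 mm.
a = 149.36 > h_f = 140 mm: the block extends into the web. Split into flange-overhang and web parts.
C_f = 0.85 f'_c (b_f − b_w) h_f = 0.85 × 35 × (1060 − 400) × 140 = 2748900 N.
Remaining web compression depth: a_w = (T − C_f)/(0.85 f'_c b_w) = (4710000 − 2748900)/(0.85 × 35 × 400) = 164.80 mm.
M_n = C_f(d − h_f/2) + (T − C_f)(d − a_w/2) = 2748900 × (715 − 70) + 1961100 × (715 − 82.4) = 1773.04 + 1240.59 = 3013.63 × 10⁶ N·mm.
M_n = 3013.63 kN·m.

M_n ≈ 3010 kN·m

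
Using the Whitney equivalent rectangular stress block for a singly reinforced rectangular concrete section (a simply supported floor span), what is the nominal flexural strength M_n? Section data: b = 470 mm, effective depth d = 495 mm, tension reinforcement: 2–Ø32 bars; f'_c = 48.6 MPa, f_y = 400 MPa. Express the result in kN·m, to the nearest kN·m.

M_n ≈ 308 kN·m

A_s = 2 × 804 = 1608 mm².
T = A_s f_y = 1608 × 400 = 643200 N = 643.2 kN.
From C = T: a = T/(0.85 f'_c b) = 643200/(0.85 × 48.6 × 470) = 33.13 mm.
M_n = T(d − a/2) = 643.2 kN × (495 − 16.565) mm = 307.73 kN·m.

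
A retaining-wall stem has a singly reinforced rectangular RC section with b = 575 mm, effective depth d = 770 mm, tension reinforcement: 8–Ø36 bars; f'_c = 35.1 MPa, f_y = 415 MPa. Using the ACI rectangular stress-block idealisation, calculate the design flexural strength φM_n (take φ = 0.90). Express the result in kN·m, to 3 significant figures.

φM_n ≈ 2040 kN·m

A_s = 8 × 1018 = 8144 mm².
T = A_s f_y = 8144 × 415 = 3379760 N = 3379.76 kN.
From C = T: a = T/(0.85 f'_c b) = 3379760/(0.85 × 35.1 × 575) = 197.01 mm.
M_n = T(d − a/2) = 3379.76 kN × (770 − 98.505) mm = 2269.49 kN·m.
φM_n = 0.90 × 2269.49 = 2042.54 kN·m.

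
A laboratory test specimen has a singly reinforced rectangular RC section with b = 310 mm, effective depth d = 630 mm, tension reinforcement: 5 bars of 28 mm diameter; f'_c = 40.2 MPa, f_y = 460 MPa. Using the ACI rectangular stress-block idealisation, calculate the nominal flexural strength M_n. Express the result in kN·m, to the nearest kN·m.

A_s = 5 × 616 = 3080 mm².
T = A_s f_y = 3080 × 460 = 1416800 N = 1416.8 kN.
From C = T: a = T/(0.85 f'_c b) = 1416800/(0.85 × 40.2 × 310) = 133.75 mm.
M_n = T(d − a/2) = 1416.8 kN × (630 − 66.875) mm = 797.84 kN·m.

M_n ≈ 798 kN·m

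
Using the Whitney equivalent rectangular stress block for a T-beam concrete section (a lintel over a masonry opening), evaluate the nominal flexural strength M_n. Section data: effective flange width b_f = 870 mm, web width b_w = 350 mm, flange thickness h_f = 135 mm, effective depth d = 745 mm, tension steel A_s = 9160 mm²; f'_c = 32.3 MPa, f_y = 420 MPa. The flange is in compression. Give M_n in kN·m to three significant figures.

Tension: T = A_s f_y = 9160 × 420 = 3847200 N.
Try a within the flange: a = T/(0.85 f'_c b_f) = 3847200/(0.85 × 32.3 × 870) = 161.07 mm.
a = 161.07 > h_f = 135 mm: the block extends into the web. Split into flange-overhang and web parts.
C_f = 0.85 f'_c (b_f − b_w) h_f = 0.85 × 32.3 × (870 − 350) × 135 = 1927341 N.
Remaining web compression depth: a_w = (T − C_f)/(0.85 f'_c b_w) = (3847200 − 1927341)/(0.85 × 32.3 × 350) = 199.79 mm.
M_n = C_f(d − h_f/2) + (T − C_f)(d − a_w/2) = 1927341 × (745 − 67.5) + 1919859 × (745 − 99.895) = 1305.77 + 1238.51 = 2544.28 × 10⁶ N·mm.
M_n = 2544.28 kN·m.

M_n ≈ 2540 kN·m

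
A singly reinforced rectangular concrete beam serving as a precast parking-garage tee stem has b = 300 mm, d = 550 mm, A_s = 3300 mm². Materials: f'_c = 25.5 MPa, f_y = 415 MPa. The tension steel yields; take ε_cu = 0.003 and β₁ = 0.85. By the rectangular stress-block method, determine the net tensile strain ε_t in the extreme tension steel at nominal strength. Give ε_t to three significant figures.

a = A_s f_y/(0.85 f'_c b) = 210.61 mm.
β₁ = 0.85, so c = a/β₁ = 210.61/0.85 = 247.78 mm.
From the linear strain diagram with ε_cu = 0.003: ε_t = 0.003 (d − c)/c = 0.003 × (550 − 247.78)/247.78 = 0.00366.
ε_t < 0.004 — the section is over-reinforced for flexure under ACI limits.

ε_t ≈ 0.00366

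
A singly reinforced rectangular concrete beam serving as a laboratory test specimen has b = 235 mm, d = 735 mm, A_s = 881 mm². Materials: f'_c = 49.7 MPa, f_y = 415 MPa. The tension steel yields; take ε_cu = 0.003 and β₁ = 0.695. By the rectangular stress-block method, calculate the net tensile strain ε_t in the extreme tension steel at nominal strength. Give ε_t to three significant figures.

ε_t ≈ 0.0386

a = A_s f_y/(0.85 f'_c b) = 36.83 mm.
β₁ = 0.695, so c = a/β₁ = 36.83/0.695 = 52.99 mm.
From the linear strain diagram with ε_cu = 0.003: ε_t = 0.003 (d − c)/c = 0.003 × (735 − 52.99)/52.99 = 0.0386.
Since ε_t ≥ 0.005, the section is tension-controlled.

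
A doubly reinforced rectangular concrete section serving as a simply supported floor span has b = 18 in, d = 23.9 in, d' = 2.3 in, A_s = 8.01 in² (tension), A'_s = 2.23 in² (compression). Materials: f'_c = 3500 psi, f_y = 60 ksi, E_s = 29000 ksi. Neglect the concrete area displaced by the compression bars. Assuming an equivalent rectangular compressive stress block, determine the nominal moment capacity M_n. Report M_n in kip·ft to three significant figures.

Assume both steels yield.
a = (A_s − A'_s) f_y/(0.85 f'_c b) = (8.01 − 2.23) × 60/(0.85 × 3.5 × 18) = 6.476 in.
c = a/β₁ = 6.476/0.85 = 7.619 in; ε'_s = 0.003(c − d')/c = 0.0021 ≥ ε_y = 0.0021, so the compression steel yields.
M_n = (A_s − A'_s) f_y (d − a/2) + A'_s f_y (d − d') = 346.8 × (23.9 − 3.238) + 133.8 × (23.9 − 2.3) = 7165.6 + 2890.1 = 10055.7 kip·in = 10055.7/12 = 837.98 kip·ft.

M_n ≈ 838 kip·ft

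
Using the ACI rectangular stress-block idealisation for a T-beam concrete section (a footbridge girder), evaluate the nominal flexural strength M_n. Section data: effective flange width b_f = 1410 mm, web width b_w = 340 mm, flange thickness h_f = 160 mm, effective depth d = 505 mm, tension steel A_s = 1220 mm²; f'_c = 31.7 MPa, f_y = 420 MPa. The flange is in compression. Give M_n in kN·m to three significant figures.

M_n ≈ 255 kN·m

Tension: T = A_s f_y = 1220 × 420 = 512400 N.
Try a within the flange: a = T/(0.85 f'_c b_f) = 512400/(0.85 × 31.7 × 1410) = 13.49 mm.
Since a = 13.49 ≤ h_f = 160 mm, the stress block lies entirely in the flange; analyse as a rectangular beam of width b_f.
M_n = T(d − a/2) = 512400 × (505 − 6.745) = 255.31 × 10⁶ N·mm.
M_n = 255.31 kN·m.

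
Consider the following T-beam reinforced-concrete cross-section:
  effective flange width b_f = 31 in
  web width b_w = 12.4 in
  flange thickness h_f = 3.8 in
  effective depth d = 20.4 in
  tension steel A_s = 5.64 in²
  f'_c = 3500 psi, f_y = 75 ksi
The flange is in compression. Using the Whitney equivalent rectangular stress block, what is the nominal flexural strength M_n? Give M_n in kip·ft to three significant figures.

M_n ≈ 635 kip·ft

Tension: T = A_s f_y = 5.64 × 75 = 423 kips.
Try a within the flange: a = T/(0.85 f'_c b_f) = 423/(0.85 × 3.5 × 31) = 4.587 in.
a = 4.587 > h_f = 3.8 in: the block extends into the web. Split into flange-overhang and web parts.
C_f = 0.85 f'_c (b_f − b_w) h_f = 0.85 × 3.5 × (31 − 12.4) × 3.8 = 210.3 kips.
Remaining web compression depth: a_w = (T − C_f)/(0.85 f'_c b_w) = (423 − 210.3)/(0.85 × 3.5 × 12.4) = 5.766 in.
M_n = C_f(d − h_f/2) + (T − C_f)(d − a_w/2) = 210.3 × (20.4 − 1.9) + 212.7 × (20.4 − 2.883) = 3890.6 + 3725.9 = 7616.5 kip·in.
M_n = 7616.5/12 = 634.71 kip·ft.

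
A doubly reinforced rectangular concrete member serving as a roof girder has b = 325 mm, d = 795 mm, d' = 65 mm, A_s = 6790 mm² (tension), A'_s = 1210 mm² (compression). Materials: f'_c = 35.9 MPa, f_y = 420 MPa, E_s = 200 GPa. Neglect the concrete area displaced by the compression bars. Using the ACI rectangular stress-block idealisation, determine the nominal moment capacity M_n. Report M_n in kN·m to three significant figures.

M_n ≈ 1960 kN·m

Assume both tension and compression steel yield.
Net tension couple steel: A_s − A'_s = 5580 mm².
a = (A_s − A'_s) f_y / (0.85 f'_c b) = 2343600/(0.85 × 35.9 × 325) = 236.31 mm.
c = a/β₁ = 236.31/0.794 = 297.62 mm; ε'_s = 0.003(c − d')/c = 0.0023 ≥ f_y/E_s = 0.0021, so compression steel does yield.
M_n = (A_s − A'_s) f_y (d − a/2) + A'_s f_y (d − d') = [2343600 × (795 − 118.155) + 508200 × (795 − 65)] × 10⁻⁶ = 1586.25 + 370.99 = 1957.24 kN·m.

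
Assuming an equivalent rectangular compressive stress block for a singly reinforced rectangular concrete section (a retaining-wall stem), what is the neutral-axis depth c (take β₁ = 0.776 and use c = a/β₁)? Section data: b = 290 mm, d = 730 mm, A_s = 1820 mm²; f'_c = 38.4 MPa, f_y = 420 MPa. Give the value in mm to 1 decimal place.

c ≈ 104.1 mm

T = A_s f_y = 1820 × 420 = 764400 N = 764.4 kN.
Setting C = 0.85 f'_c a b equal to T: a = 764400/(0.85 × 38.4 × 290) = 80.756 mm.
With β₁ = 0.776, c = a/β₁ = 80.756/0.776 = 104.1 mm.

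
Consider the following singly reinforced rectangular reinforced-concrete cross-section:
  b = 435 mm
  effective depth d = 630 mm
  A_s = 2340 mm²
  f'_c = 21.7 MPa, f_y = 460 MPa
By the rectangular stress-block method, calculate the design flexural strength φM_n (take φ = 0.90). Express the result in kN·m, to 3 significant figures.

φM_n ≈ 545 kN·m

T = A_s f_y = 2340 × 460 = 1076400 N = 1076.4 kN.
From C = T: a = T/(0.85 f'_c b) = 1076400/(0.85 × 21.7 × 435) = 134.15 mm.
M_n = T(d − a/2) = 1076.4 kN × (630 − 67.075) mm = 605.93 kN·m.
φM_n = 0.90 × 605.93 = 545.34 kN·m.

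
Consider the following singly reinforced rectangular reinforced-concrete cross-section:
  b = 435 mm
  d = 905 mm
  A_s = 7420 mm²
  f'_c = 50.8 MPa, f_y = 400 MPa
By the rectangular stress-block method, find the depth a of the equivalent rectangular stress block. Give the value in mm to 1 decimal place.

a ≈ 158.0 mm

T = A_s f_y = 7420 × 400 = 2968000 N = 2968 kN.
Setting C = 0.85 f'_c a b equal to T: a = 2968000/(0.85 × 50.8 × 435) = 158.0 mm.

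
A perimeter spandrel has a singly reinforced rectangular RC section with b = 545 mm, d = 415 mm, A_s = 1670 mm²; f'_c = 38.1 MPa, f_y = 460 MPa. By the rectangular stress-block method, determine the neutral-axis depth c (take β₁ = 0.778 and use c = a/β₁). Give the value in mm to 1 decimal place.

c ≈ 55.9 mm

T = A_s f_y = 1670 × 460 = 768200 N = 768.2 kN.
Setting C = 0.85 f'_c a b equal to T: a = 768200/(0.85 × 38.1 × 545) = 43.525 mm.
With β₁ = 0.778, c = a/β₁ = 43.525/0.778 = 55.9 mm.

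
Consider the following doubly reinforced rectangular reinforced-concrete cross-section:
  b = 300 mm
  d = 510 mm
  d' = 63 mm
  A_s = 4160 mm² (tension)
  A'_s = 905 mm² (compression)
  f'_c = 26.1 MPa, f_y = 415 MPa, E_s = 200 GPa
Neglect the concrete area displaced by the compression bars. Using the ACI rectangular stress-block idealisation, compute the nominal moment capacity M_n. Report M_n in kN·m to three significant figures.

Assume both tension and compression steel yield.
Net tension couple steel: A_s − A'_s = 3255 mm².
a = (A_s − A'_s) f_y / (0.85 f'_c b) = 1350825/(0.85 × 26.1 × 300) = 202.96 mm.
c = a/β₁ = 202.96/0.85 = 238.78 mm; ε'_s = 0.003(c − d')/c = 0.0022 ≥ f_y/E_s = 0.0021, so compression steel does yield.
M_n = (A_s − A'_s) f_y (d − a/2) + A'_s f_y (d − d') = [1350825 × (510 − 101.48) + 375575 × (510 − 63)] × 10⁻⁶ = 551.84 + 167.88 = 719.72 kN·m.

M_n ≈ 720 kN·m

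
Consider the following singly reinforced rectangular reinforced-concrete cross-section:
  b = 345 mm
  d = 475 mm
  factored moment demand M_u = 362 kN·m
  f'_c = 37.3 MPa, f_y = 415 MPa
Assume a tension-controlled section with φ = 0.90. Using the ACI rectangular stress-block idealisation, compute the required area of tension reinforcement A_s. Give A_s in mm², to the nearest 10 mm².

M_n = M_u/φ = 362/0.90 = 402.222 kN·m.
With M_n = 0.85 f'_c a b (d − a/2), solve the quadratic for a:
a = d − √(d² − 2M_n/(0.85 f'_c b)) = 475 − √(475² − 2 × 402.222×10⁶/(0.85 × 37.3 × 345)) = 85.02 mm.
A_s = 0.85 f'_c a b / f_y = 0.85 × 37.3 × 85.02 × 345 / 415 = 2240.9 mm².

A_s ≈ 2240 mm²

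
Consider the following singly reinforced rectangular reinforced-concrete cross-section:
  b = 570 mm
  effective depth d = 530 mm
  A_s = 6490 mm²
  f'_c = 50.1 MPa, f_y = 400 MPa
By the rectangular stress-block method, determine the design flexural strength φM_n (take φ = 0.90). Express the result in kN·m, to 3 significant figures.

T = A_s f_y = 6490 × 400 = 2596000 N = 2596 kN.
From C = T: a = T/(0.85 f'_c b) = 2596000/(0.85 × 50.1 × 570) = 106.95 mm.
M_n = T(d − a/2) = 2596 kN × (530 − 53.475) mm = 1237.06 kN·m.
φM_n = 0.90 × 1237.06 = 1113.35 kN·m.

φM_n ≈ 1110 kN·m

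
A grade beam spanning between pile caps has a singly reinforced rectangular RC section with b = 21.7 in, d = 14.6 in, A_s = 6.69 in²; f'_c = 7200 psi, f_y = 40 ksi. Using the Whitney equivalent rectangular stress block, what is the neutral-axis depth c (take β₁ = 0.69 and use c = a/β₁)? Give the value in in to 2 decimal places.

T = A_s f_y = 6.69 × 40 = 267.6 kips.
a = T/(0.85 f'_c b) = 267.6/(0.85 × 7.2 × 21.7) = 2.0150 in.
With β₁ = 0.69, c = a/β₁ = 2.0150/0.69 = 2.92 in.

c ≈ 2.92 in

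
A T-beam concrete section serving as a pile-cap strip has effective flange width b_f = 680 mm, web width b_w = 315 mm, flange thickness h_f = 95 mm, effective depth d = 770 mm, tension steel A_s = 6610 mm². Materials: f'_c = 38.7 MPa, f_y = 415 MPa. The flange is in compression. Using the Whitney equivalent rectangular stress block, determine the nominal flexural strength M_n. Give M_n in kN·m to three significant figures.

Tension: T = A_s f_y = 6610 × 415 = 2743150 N.
Try a within the flange: a = T/(0.85 f'_c b_f) = 2743150/(0.85 × 38.7 × 680) = 122.63 mm.
a = 122.63 > h_f = 95 mm: the block extends into the web. Split into flange-overhang and web parts.
C_f = 0.85 f'_c (b_f − b_w) h_f = 0.85 × 38.7 × (680 − 315) × 95 = 1140634 N.
Remaining web compression depth: a_w = (T − C_f)/(0.85 f'_c b_w) = (2743150 − 1140634)/(0.85 × 38.7 × 315) = 154.65 mm.
M_n = C_f(d − h_f/2) + (T − C_f)(d − a_w/2) = 1140634 × (770 − 47.5) + 1602516 × (770 − 77.325) = 824.11 + 1110.02 = 1934.13 × 10⁶ N·mm.
M_n = 1934.13 kN·m.

M_n ≈ 1930 kN·m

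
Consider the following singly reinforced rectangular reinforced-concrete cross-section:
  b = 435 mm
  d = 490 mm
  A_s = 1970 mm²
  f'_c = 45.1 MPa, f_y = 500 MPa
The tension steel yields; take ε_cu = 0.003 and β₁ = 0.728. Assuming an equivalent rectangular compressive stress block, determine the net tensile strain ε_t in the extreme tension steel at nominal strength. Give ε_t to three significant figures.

a = A_s f_y/(0.85 f'_c b) = 59.07 mm.
β₁ = 0.728, so c = a/β₁ = 59.07/0.728 = 81.14 mm.
From the linear strain diagram with ε_cu = 0.003: ε_t = 0.003 (d − c)/c = 0.003 × (490 − 81.14)/81.14 = 0.0151.
Since ε_t ≥ 0.005, the section is tension-controlled.

ε_t ≈ 0.0151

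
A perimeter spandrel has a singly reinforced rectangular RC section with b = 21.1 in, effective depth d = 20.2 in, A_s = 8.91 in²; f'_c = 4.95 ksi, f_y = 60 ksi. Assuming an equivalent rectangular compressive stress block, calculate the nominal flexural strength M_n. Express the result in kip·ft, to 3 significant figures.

M_n ≈ 766 kip·ft

T = A_s f_y = 8.91 × 60 = 534.6 kips.
a = T/(0.85 f'_c b) = 534.6/(0.85 × 4.95 × 21.1) = 6.022 in.
M_n = T(d − a/2) = 534.6 × (20.2 − 3.011) = 9189.2 kip·in = 9189.2/12 = 765.77 kip·ft.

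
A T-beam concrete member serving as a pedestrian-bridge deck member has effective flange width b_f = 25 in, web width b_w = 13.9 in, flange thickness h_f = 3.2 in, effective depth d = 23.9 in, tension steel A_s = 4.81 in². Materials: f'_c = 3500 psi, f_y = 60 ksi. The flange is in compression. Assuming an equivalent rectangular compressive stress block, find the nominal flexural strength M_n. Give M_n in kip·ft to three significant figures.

M_n ≈ 527 kip·ft

Tension: T = A_s f_y = 4.81 × 60 = 288.6 kips.
Try a within the flange: a = T/(0.85 f'_c b_f) = 288.6/(0.85 × 3.5 × 25) = 3.880 in.
a = 3.880 > h_f = 3.2 in: the block extends into the web. Split into flange-overhang and web parts.
C_f = 0.85 f'_c (b_f − b_w) h_f = 0.85 × 3.5 × (25 − 13.9) × 3.2 = 105.7 kips.
Remaining web compression depth: a_w = (T − C_f)/(0.85 f'_c b_w) = (288.6 − 105.7)/(0.85 × 3.5 × 13.9) = 4.423 in.
M_n = C_f(d − h_f/2) + (T − C_f)(d − a_w/2) = 105.7 × (23.9 − 1.6) + 182.9 × (23.9 − 2.2115) = 2357.1 + 3966.8 = 6323.9 kip·in.
M_n = 6323.9/12 = 526.99 kip·ft.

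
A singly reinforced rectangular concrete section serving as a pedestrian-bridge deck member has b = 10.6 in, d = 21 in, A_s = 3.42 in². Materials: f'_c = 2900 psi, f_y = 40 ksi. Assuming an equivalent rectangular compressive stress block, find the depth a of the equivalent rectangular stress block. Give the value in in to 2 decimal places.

a ≈ 5.24 in

T = A_s f_y = 3.42 × 40 = 136.8 kips.
a = T/(0.85 f'_c b) = 136.8/(0.85 × 2.9 × 10.6) = 5.24 in.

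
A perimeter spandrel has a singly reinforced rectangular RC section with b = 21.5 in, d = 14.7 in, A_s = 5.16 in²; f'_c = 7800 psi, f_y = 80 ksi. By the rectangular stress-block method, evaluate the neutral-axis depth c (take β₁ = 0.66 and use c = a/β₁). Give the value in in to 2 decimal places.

T = A_s f_y = 5.16 × 80 = 412.8 kips.
a = T/(0.85 f'_c b) = 412.8/(0.85 × 7.8 × 21.5) = 2.8959 in.
With β₁ = 0.66, c = a/β₁ = 2.8959/0.66 = 4.39 in.

c ≈ 4.39 in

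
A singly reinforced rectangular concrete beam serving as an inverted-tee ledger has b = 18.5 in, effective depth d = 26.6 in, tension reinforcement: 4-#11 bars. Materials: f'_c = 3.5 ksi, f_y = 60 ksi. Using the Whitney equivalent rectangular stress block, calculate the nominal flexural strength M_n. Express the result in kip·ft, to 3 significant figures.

M_n ≈ 724 kip·ft

A_s = 4 × 1.56 = 6.24 in².
T = A_s f_y = 6.24 × 60 = 374.4 kips.
a = T/(0.85 f'_c b) = 374.4/(0.85 × 3.5 × 18.5) = 6.803 in.
M_n = T(d − a/2) = 374.4 × (26.6 − 3.4015) = 8685.5 kip·in = 8685.5/12 = 723.79 kip·ft.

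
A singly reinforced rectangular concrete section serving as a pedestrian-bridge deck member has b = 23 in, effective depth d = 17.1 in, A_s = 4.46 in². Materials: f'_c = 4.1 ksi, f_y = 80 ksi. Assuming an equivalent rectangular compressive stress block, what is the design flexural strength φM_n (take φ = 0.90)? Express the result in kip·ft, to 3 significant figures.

φM_n ≈ 398 kip·ft

T = A_s f_y = 4.46 × 80 = 356.8 kips.
a = T/(0.85 f'_c b) = 356.8/(0.85 × 4.1 × 23) = 4.451 in.
M_n = T(d − a/2) = 356.8 × (17.1 − 2.2255) = 5307.2 kip·in = 5307.2/12 = 442.27 kip·ft.
φM_n = 0.90 × 442.27 = 398.04 kip·ft.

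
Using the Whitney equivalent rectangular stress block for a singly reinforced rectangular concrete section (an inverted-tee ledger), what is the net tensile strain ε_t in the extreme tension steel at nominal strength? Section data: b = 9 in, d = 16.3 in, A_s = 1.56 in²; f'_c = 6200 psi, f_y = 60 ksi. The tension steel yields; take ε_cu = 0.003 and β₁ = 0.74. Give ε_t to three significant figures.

ε_t ≈ 0.0153

a = A_s f_y/(0.85 f'_c b) = 1.973 in.
β₁ = 0.74, so c = a/β₁ = 1.973/0.74 = 2.666 in.
From the linear strain diagram with ε_cu = 0.003: ε_t = 0.003 (d − c)/c = 0.003 × (16.3 − 2.666)/2.666 = 0.0153.
Since ε_t ≥ 0.005, the section is tension-controlled.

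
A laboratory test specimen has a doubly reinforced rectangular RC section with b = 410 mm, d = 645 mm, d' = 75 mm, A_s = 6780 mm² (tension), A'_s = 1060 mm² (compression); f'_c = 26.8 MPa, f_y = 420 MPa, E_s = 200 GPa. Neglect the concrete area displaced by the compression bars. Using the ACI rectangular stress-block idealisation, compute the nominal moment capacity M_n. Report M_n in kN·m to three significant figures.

M_n ≈ 1490 kN·m

Assume both tension and compression steel yield.
Net tension couple steel: A_s − A'_s = 5720 mm².
a = (A_s − A'_s) f_y / (0.85 f'_c b) = 2402400/(0.85 × 26.8 × 410) = 257.22 mm.
c = a/β₁ = 257.22/0.85 = 302.61 mm; ε'_s = 0.003(c − d')/c = 0.0023 ≥ f_y/E_s = 0.0021, so compression steel does yield.
M_n = (A_s − A'_s) f_y (d − a/2) + A'_s f_y (d − d') = [2402400 × (645 − 128.61) + 445200 × (645 − 75)] × 10⁻⁶ = 1240.58 + 253.76 = 1494.34 kN·m.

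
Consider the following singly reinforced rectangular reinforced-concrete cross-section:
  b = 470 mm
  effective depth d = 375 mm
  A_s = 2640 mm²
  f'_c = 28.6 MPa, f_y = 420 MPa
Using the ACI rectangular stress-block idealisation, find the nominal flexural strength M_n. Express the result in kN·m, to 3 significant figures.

M_n ≈ 362 kN·m

T = A_s f_y = 2640 × 420 = 1108800 N = 1108.8 kN.
From C = T: a = T/(0.85 f'_c b) = 1108800/(0.85 × 28.6 × 470) = 97.04 mm.
M_n = T(d − a/2) = 1108.8 kN × (375 − 48.52) mm = 362.00 kN·m.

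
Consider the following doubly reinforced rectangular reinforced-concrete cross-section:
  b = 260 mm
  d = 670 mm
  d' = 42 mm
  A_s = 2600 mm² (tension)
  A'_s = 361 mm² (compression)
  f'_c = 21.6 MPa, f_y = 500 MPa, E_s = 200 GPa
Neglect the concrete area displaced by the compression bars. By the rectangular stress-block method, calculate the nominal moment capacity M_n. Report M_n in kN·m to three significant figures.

Assume both tension and compression steel yield.
Net tension couple steel: A_s − A'_s = 2239 mm².
a = (A_s − A'_s) f_y / (0.85 f'_c b) = 1119500/(0.85 × 21.6 × 260) = 234.52 mm.
c = a/β₁ = 234.52/0.85 = 275.91 mm; ε'_s = 0.003(c − d')/c = 0.0025 ≥ f_y/E_s = 0.0025, so compression steel does yield.
M_n = (A_s − A'_s) f_y (d − a/2) + A'_s f_y (d − d') = [1119500 × (670 − 117.26) + 180500 × (670 − 42)] × 10⁻⁶ = 618.79 + 113.35 = 732.14 kN·m.

M_n ≈ 732 kN·m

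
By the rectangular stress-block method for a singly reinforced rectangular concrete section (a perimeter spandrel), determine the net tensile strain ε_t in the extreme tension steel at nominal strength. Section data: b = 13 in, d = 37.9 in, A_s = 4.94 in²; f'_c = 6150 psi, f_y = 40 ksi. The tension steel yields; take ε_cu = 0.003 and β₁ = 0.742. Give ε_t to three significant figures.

a = A_s f_y/(0.85 f'_c b) = 2.908 in.
β₁ = 0.742, so c = a/β₁ = 2.908/0.742 = 3.919 in.
From the linear strain diagram with ε_cu = 0.003: ε_t = 0.003 (d − c)/c = 0.003 × (37.9 − 3.919)/3.919 = 0.0260.
Since ε_t ≥ 0.005, the section is tension-controlled.

ε_t ≈ 0.0260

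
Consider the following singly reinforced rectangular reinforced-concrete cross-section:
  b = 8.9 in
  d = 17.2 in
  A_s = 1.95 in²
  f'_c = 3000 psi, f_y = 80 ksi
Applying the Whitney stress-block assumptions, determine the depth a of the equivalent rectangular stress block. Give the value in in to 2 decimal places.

a ≈ 6.87 in

T = A_s f_y = 1.95 × 80 = 156 kips.
a = T/(0.85 f'_c b) = 156/(0.85 × 3 × 8.9) = 6.87 in.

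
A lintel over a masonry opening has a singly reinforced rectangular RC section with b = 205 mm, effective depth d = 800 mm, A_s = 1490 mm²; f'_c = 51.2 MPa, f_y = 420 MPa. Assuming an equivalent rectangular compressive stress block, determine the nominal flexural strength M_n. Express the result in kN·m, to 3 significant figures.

T = A_s f_y = 1490 × 420 = 625800 N = 625.8 kN.
From C = T: a = T/(0.85 f'_c b) = 625800/(0.85 × 51.2 × 205) = 70.14 mm.
M_n = T(d − a/2) = 625.8 kN × (800 − 35.07) mm = 478.69 kN·m.

M_n ≈ 479 kN·m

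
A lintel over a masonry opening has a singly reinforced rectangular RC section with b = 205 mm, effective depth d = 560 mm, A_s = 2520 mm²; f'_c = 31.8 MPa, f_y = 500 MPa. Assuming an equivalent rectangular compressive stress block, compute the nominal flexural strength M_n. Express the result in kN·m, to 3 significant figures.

M_n ≈ 562 kN·m

T = A_s f_y = 2520 × 500 = 1260000 N = 1260 kN.
From C = T: a = T/(0.85 f'_c b) = 1260000/(0.85 × 31.8 × 205) = 227.39 mm.
M_n = T(d − a/2) = 1260 kN × (560 − 113.695) mm = 562.34 kN·m.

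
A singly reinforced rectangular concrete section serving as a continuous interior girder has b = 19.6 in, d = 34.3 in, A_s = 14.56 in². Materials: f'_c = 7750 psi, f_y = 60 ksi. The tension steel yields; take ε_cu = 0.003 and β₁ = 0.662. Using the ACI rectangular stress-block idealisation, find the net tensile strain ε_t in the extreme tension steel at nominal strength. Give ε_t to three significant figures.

ε_t ≈ 0.00707

a = A_s f_y/(0.85 f'_c b) = 6.766 in.
β₁ = 0.662, so c = a/β₁ = 6.766/0.662 = 10.221 in.
From the linear strain diagram with ε_cu = 0.003: ε_t = 0.003 (d − c)/c = 0.003 × (34.3 − 10.221)/10.221 = 0.00707.
Since ε_t ≥ 0.005, the section is tension-controlled.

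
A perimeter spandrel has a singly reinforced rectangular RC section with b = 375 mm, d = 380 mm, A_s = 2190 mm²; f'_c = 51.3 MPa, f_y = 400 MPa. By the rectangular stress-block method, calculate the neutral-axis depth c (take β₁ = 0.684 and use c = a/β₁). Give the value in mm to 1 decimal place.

c ≈ 78.3 mm

T = A_s f_y = 2190 × 400 = 876000 N = 876 kN.
Setting C = 0.85 f'_c a b equal to T: a = 876000/(0.85 × 51.3 × 375) = 53.572 mm.
With β₁ = 0.684, c = a/β₁ = 53.572/0.684 = 78.3 mm.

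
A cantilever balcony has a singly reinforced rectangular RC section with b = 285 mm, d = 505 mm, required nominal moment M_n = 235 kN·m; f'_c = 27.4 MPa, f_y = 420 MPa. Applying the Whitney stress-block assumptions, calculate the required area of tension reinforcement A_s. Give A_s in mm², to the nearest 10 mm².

With M_n = 0.85 f'_c a b (d − a/2), solve the quadratic for a:
a = d − √(d² − 2M_n/(0.85 f'_c b)) = 505 − √(505² − 2 × 235×10⁶/(0.85 × 27.4 × 285)) = 75.80 mm.
A_s = 0.85 f'_c a b / f_y = 0.85 × 27.4 × 75.80 × 285 / 420 = 1197.9 mm².

A_s ≈ 1200 mm²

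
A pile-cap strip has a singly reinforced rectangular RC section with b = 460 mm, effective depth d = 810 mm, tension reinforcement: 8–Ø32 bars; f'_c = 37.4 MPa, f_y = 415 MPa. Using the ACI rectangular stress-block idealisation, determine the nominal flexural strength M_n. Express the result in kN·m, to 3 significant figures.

A_s = 8 × 804 = 6432 mm².
T = A_s f_y = 6432 × 415 = 2669280 N = 2669.28 kN.
From C = T: a = T/(0.85 f'_c b) = 2669280/(0.85 × 37.4 × 460) = 182.53 mm.
M_n = T(d − a/2) = 2669.28 kN × (810 − 91.265) mm = 1918.50 kN·m.

M_n ≈ 1920 kN·m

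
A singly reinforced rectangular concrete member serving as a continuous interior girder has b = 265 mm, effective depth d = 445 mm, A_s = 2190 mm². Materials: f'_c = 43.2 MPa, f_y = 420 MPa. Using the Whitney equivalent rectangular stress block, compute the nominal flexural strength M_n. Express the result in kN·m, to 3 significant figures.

M_n ≈ 366 kN·m

T = A_s f_y = 2190 × 420 = 919800 N = 919.8 kN.
From C = T: a = T/(0.85 f'_c b) = 919800/(0.85 × 43.2 × 265) = 94.52 mm.
M_n = T(d − a/2) = 919.8 kN × (445 − 47.26) mm = 365.84 kN·m.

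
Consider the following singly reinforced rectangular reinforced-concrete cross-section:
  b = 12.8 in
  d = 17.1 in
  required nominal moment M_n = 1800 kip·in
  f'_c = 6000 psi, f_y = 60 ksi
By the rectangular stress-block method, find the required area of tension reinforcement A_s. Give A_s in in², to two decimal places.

A_s ≈ 1.85 in²

From M_n = 0.85 f'_c a b (d − a/2):
a = d − √(d² − 2M_n/(0.85 f'_c b)) = 17.1 − √(17.1² − 2 × 1800/(0.85 × 6 × 12.8)) = 1.697 in.
A_s = 0.85 f'_c a b / f_y = 0.85 × 6 × 1.697 × 12.8 / 60 = 1.846 in².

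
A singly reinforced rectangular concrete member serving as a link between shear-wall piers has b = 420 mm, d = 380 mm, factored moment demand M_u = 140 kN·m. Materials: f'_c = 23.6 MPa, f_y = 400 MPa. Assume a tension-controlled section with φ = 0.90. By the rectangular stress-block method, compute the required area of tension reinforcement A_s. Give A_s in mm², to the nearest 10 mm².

M_n = M_u/φ = 140/0.90 = 155.556 kN·m.
With M_n = 0.85 f'_c a b (d − a/2), solve the quadratic for a:
a = d − √(d² − 2M_n/(0.85 f'_c b)) = 380 − √(380² − 2 × 155.556×10⁶/(0.85 × 23.6 × 420)) = 52.17 mm.
A_s = 0.85 f'_c a b / f_y = 0.85 × 23.6 × 52.17 × 420 / 400 = 1098.9 mm².

A_s ≈ 1100 mm²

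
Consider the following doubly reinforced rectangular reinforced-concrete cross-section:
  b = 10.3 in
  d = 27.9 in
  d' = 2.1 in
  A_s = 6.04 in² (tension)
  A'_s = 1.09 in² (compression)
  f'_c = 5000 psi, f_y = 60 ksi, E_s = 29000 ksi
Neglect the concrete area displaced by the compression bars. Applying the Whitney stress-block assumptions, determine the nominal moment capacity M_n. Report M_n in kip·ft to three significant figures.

Assume both steels yield.
a = (A_s − A'_s) f_y/(0.85 f'_c b) = (6.04 − 1.09) × 60/(0.85 × 5 × 10.3) = 6.785 in.
c = a/β₁ = 6.785/0.8 = 8.481 in; ε'_s = 0.003(c − d')/c = 0.0023 ≥ ε_y = 0.0021, so the compression steel yields.
M_n = (A_s − A'_s) f_y (d − a/2) + A'_s f_y (d − d') = 297 × (27.9 − 3.3925) + 65.4 × (27.9 − 2.1) = 7278.7 + 1687.3 = 8966.0 kip·in = 8966.0/12 = 747.17 kip·ft.

M_n ≈ 747 kip·ft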